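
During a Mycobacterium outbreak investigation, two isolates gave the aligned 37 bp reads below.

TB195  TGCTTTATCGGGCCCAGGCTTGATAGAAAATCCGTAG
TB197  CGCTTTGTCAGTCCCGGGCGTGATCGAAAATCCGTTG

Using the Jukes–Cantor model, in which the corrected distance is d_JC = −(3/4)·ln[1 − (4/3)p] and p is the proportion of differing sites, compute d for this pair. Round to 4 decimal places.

0.2551

The sequences differ at positions 1 (T/C), 7 (A/G), 10 (G/A), 12 (G/T), 16 (A/G), 20 (T/G), 25 (A/C), 36 (A/T).
p = 8/37 = 0.216216.
d = −0.75 · ln(1 − (4/3)·0.216216) = −0.75 · ln(0.711712) = −0.75 · (-0.340082) = 0.2551.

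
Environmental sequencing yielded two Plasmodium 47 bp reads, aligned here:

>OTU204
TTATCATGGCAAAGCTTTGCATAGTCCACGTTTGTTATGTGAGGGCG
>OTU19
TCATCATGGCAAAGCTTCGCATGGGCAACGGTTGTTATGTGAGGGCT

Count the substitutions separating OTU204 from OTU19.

7

The sequences differ at positions 2 (T/C), 18 (T/C), 23 (A/G), 25 (T/G), 27 (C/A), 31 (T/G), 47 (G/T).
That gives 7 mismatches out of 47 aligned sites, so the Hamming distance is 7.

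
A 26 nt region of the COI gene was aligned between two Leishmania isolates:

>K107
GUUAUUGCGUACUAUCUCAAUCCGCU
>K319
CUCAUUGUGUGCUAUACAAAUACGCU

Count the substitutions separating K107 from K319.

Mismatches occur at site 1 (G↔C), site 3 (U↔C), site 8 (C↔U), site 11 (A↔G), site 16 (C↔A), site 17 (U↔C), site 18 (C↔A), site 22 (C↔A).
That gives 8 mismatches out of 26 aligned sites, so the Hamming distance is 8.

8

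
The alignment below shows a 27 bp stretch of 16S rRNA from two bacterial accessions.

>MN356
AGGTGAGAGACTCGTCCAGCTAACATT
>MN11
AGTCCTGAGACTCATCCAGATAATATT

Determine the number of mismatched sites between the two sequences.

7

The sequences differ at positions 3 (G/T), 4 (T/C), 5 (G/C), 6 (A/T), 14 (G/A), 20 (C/A), 24 (C/T).
That gives 7 mismatches out of 27 aligned sites, so the Hamming distance is 7.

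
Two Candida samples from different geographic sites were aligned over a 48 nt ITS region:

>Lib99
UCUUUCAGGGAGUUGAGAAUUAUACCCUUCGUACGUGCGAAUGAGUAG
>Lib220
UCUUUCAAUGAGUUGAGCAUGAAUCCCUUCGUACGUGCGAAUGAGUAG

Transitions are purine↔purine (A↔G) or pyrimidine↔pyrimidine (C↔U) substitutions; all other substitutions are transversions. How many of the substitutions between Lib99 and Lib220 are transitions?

1

Mismatches occur at site 8 (G/A, transition), site 9 (G/U, transversion), site 18 (A/C, transversion), site 21 (U/G, transversion), site 23 (U/A, transversion), site 24 (A/U, transversion).
Of the 6 differences, 1 transition and 5 transversions, so the answer is 1.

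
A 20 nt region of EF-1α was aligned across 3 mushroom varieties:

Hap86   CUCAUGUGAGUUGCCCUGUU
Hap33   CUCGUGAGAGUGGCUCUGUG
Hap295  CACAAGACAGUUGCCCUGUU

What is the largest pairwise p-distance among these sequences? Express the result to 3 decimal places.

0.350

Pairwise Hamming distances:
  Hap86 vs Hap33: 5
  Hap86 vs Hap295: 4
  Hap33 vs Hap295: 7
The largest is 7 mismatches, between Hap33 and Hap295; p = 7/20 = 0.350.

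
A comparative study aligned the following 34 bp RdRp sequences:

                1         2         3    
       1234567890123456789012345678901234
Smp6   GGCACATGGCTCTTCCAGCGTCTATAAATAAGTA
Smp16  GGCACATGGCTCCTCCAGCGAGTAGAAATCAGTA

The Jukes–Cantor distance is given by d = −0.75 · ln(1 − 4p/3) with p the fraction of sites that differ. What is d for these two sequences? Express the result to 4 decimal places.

Mismatches occur at site 13 (T↔C), site 21 (T↔A), site 22 (C↔G), site 25 (T↔G), site 30 (A↔C).
p = 5/34 = 0.147059.
d = −0.75 · ln(1 − (4/3)·0.147059) = −0.75 · ln(0.803921) = −0.75 · (-0.218254) = 0.1637.

0.1637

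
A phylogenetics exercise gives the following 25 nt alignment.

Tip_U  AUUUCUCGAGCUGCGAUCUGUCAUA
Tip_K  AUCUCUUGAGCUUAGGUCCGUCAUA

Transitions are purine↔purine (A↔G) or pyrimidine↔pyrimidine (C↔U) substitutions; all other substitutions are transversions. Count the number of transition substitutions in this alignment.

4

The sequences differ at positions 3 (U/C, transition), 7 (C/U, transition), 13 (G/U, transversion), 14 (C/A, transversion), 16 (A/G, transition), 19 (U/C, transition).
Of the 6 differences, 4 transitions and 2 transversions, so the answer is 4.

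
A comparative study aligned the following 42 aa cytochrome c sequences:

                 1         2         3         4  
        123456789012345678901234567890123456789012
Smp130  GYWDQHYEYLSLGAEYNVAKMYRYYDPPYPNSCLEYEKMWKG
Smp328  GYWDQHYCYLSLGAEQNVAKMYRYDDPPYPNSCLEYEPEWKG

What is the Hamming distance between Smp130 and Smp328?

Mismatches occur at site 8 (E→C), site 16 (Y→Q), site 25 (Y→D), site 38 (K→P), site 39 (M→E).
That gives 5 mismatches out of 42 aligned sites, so the Hamming distance is 5.

5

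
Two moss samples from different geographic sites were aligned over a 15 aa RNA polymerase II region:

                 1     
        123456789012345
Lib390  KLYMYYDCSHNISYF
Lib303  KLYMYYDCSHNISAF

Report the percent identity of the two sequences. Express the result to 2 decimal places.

A single mismatch occurs at site 14 (Y↔A).
14 of the 15 sites match, so the percent identity is 14/15 × 100 = 93.33%.

93.33%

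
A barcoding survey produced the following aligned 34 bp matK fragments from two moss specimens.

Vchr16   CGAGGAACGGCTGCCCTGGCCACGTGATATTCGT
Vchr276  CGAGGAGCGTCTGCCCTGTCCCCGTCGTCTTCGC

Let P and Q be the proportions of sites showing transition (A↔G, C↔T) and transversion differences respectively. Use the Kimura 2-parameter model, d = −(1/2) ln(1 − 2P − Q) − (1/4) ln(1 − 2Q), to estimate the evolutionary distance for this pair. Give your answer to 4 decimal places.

0.2825

The sequences differ at positions 7 (A/G, transition), 10 (G/T, transversion), 19 (G/T, transversion), 22 (A/C, transversion), 26 (G/C, transversion), 27 (A/G, transition), 29 (A/C, transversion), 34 (T/C, transition).
Of the 8 differences, 3 transitions and 5 transversions over 34 sites: P = 3/34 = 0.088235, Q = 5/34 = 0.147059.
d = −0.5·ln(0.676471) − 0.25·ln(0.705882) = −0.5·(-0.390866) − 0.25·(-0.348307) = 0.2825.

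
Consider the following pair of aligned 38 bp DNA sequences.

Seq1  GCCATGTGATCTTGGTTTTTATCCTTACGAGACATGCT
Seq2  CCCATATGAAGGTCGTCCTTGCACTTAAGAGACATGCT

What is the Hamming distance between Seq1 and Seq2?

Differing sites — 1:G/C; 6:G/A; 10:T/A; 11:C/G; 12:T/G; 14:G/C; 17:T/C; 18:T/C; 21:A/G; 22:T/C; 23:C/A; 28:C/A.
That gives 12 mismatches out of 38 aligned sites, so the Hamming distance is 12.

12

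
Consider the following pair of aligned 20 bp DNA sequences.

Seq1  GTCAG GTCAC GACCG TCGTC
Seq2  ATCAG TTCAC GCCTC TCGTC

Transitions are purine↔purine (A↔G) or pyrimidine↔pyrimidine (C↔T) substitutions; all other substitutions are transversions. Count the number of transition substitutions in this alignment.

Differing sites — 1:G/A (Ti); 6:G/T (Tv); 12:A/C (Tv); 14:C/T (Ti); 15:G/C (Tv).
Of the 5 differences, 2 transitions and 3 transversions, so the answer is 2.

2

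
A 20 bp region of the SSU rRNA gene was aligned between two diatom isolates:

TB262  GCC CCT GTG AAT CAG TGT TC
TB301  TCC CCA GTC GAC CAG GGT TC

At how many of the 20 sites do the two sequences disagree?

Differing sites — 1:G/T; 6:T/A; 9:G/C; 10:A/G; 12:T/C; 16:T/G.
That gives 6 mismatches out of 20 aligned sites, so the Hamming distance is 6.

6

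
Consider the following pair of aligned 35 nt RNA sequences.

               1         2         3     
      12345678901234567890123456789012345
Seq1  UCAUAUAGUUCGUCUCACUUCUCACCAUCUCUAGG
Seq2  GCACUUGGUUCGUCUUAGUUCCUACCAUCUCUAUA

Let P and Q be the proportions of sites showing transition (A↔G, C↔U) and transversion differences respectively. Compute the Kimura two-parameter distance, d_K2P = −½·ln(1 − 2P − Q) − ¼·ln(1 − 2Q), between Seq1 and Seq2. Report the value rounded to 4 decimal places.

Mismatches occur at site 1 (U→G, transversion), site 4 (U→C, transition), site 5 (A→U, transversion), site 7 (A→G, transition), site 16 (C→U, transition), site 18 (C→G, transversion), site 22 (U→C, transition), site 23 (C→U, transition), site 34 (G→U, transversion), site 35 (G→A, transition).
Of the 10 differences, 6 transitions and 4 transversions over 35 sites: P = 6/35 = 0.171429, Q = 4/35 = 0.114286.
d = −0.5·ln(0.542856) − 0.25·ln(0.771428) = −0.5·(-0.610911) − 0.25·(-0.259512) = 0.3703.

0.3703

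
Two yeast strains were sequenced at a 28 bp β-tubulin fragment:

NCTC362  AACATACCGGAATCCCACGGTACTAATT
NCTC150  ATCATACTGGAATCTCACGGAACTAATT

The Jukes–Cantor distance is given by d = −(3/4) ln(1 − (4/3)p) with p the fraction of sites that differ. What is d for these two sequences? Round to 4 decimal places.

0.1585

Mismatches occur at site 2 (A↔T), site 8 (C↔T), site 15 (C↔T), site 21 (T↔A).
p = 4/28 = 0.142857.
d = −0.75 · ln(1 − (4/3)·0.142857) = −0.75 · ln(0.809524) = −0.75 · (-0.211309) = 0.1585.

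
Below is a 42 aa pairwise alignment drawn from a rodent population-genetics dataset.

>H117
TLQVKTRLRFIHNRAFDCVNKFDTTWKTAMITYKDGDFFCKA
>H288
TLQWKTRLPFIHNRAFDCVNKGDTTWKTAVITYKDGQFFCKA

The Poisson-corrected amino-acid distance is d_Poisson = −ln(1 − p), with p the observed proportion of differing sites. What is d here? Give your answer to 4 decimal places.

0.1268

Mismatches occur at site 4 (V/W), site 9 (R/P), site 22 (F/G), site 30 (M/V), site 37 (D/Q).
p = 5/42 = 0.119048.
d = −ln(1 − 0.119048) = −ln(0.880952) = 0.1268.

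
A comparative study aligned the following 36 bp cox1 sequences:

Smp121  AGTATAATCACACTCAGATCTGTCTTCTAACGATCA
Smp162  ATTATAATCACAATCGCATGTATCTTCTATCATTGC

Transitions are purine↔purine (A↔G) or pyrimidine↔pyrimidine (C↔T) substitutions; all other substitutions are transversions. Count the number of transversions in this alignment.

The sequences differ at positions 2 (G/T, transversion), 13 (C/A, transversion), 16 (A/G, transition), 17 (G/C, transversion), 20 (C/G, transversion), 22 (G/A, transition), 30 (A/T, transversion), 32 (G/A, transition), 33 (A/T, transversion), 35 (C/G, transversion), 36 (A/C, transversion).
Of the 11 differences, 3 transitions and 8 transversions, so the answer is 8.

8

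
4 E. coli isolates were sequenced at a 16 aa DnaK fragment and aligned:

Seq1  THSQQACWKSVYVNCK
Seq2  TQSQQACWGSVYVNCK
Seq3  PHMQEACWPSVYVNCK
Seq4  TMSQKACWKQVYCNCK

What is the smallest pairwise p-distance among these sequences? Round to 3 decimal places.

Pairwise Hamming distances:
  Seq1 vs Seq2: 2
  Seq1 vs Seq3: 4
  Seq1 vs Seq4: 4
  Seq2 vs Seq3: 5
  Seq2 vs Seq4: 5
  Seq3 vs Seq4: 7
The smallest is 2 mismatches, between Seq1 and Seq2; p = 2/16 = 0.125.

0.125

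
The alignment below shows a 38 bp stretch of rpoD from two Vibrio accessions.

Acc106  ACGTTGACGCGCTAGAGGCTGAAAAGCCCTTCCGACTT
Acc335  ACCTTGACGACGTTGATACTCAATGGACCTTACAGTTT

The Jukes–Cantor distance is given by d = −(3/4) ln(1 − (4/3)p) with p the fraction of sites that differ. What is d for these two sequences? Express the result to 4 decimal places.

0.5604

Differing sites — 3:G/C; 10:C/A; 11:G/C; 12:C/G; 14:A/T; 17:G/T; 18:G/A; 21:G/C; 24:A/T; 25:A/G; 27:C/A; 32:C/A; 34:G/A; 35:A/G; 36:C/T.
p = 15/38 = 0.394737.
d = −0.75 · ln(1 − (4/3)·0.394737) = −0.75 · ln(0.473684) = −0.75 · (-0.747215) = 0.5604.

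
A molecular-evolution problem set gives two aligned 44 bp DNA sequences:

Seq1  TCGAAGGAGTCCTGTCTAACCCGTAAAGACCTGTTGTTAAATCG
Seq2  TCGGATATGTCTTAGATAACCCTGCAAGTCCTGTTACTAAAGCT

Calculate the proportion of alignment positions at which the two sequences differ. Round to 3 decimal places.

0.364

The sequences differ at positions 4 (A/G), 6 (G/T), 7 (G/A), 8 (A/T), 12 (C/T), 14 (G/A), 15 (T/G), 16 (C/A), 23 (G/T), 24 (T/G), 25 (A/C), 29 (A/T), 36 (G/A), 37 (T/C), 42 (T/G), 44 (G/T).
There are 16 differences over 44 sites, so p = 16/44 = 0.364.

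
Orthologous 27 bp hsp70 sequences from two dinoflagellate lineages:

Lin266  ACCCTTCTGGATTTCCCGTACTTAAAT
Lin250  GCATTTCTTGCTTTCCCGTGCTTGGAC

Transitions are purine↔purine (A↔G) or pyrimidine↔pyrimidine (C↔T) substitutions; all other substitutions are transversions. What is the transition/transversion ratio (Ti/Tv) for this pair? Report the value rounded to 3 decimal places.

2.000

Mismatches occur at site 1 (A↔G, transition), site 3 (C↔A, transversion), site 4 (C↔T, transition), site 9 (G↔T, transversion), site 11 (A↔C, transversion), site 20 (A↔G, transition), site 24 (A↔G, transition), site 25 (A↔G, transition), site 27 (T↔C, transition).
Of the 9 differences, 6 transitions and 3 transversions, so Ti/Tv = 6/3 = 2.000.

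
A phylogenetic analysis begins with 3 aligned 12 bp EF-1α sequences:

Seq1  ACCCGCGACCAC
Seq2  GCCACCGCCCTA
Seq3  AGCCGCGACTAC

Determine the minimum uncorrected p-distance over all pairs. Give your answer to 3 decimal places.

0.167

Pairwise Hamming distances:
  Seq1 vs Seq2: 6
  Seq1 vs Seq3: 2
  Seq2 vs Seq3: 8
The smallest is 2 mismatches, between Seq1 and Seq3; p = 2/12 = 0.167.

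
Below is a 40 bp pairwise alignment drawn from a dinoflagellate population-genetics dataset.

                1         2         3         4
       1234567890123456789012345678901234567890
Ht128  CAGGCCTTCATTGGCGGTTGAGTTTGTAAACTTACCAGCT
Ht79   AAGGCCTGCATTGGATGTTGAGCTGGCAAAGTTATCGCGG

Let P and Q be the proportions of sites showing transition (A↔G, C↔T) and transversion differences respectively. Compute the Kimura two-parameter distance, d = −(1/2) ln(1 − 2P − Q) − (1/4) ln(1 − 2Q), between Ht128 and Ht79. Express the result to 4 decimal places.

0.4262

Mismatches occur at site 1 (C→A, transversion), site 8 (T→G, transversion), site 15 (C→A, transversion), site 16 (G→T, transversion), site 23 (T→C, transition), site 25 (T→G, transversion), site 27 (T→C, transition), site 31 (C→G, transversion), site 35 (C→T, transition), site 37 (A→G, transition), site 38 (G→C, transversion), site 39 (C→G, transversion), site 40 (T→G, transversion).
Of the 13 differences, 4 transitions and 9 transversions over 40 sites: P = 4/40 = 0.100000, Q = 9/40 = 0.225000.
d = −0.5·ln(0.575000) − 0.25·ln(0.550000) = −0.5·(-0.553385) − 0.25·(-0.597837) = 0.4262.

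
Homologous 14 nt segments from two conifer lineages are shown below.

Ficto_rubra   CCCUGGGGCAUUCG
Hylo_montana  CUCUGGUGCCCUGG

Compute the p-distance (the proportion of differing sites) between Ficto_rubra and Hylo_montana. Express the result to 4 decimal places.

0.3571

The sequences differ at positions 2 (C/U), 7 (G/U), 10 (A/C), 11 (U/C), 13 (C/G).
There are 5 differences over 14 sites, so p = 5/14 = 0.3571.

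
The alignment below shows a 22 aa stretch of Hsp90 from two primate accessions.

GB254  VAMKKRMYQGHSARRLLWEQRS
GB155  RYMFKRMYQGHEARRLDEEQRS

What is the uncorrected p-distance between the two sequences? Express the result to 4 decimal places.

0.2727

The sequences differ at positions 1 (V/R), 2 (A/Y), 4 (K/F), 12 (S/E), 17 (L/D), 18 (W/E).
There are 6 differences over 22 sites, so p = 6/22 = 0.2727.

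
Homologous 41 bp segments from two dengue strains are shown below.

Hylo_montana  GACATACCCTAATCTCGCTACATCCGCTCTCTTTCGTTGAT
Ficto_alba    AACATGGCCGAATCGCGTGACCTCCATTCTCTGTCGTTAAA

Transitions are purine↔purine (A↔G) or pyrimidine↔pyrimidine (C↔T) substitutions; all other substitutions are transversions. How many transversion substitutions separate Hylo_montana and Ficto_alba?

Mismatches occur at site 1 (G→A, transition), site 6 (A→G, transition), site 7 (C→G, transversion), site 10 (T→G, transversion), site 15 (T→G, transversion), site 18 (C→T, transition), site 19 (T→G, transversion), site 22 (A→C, transversion), site 26 (G→A, transition), site 27 (C→T, transition), site 33 (T→G, transversion), site 39 (G→A, transition), site 41 (T→A, transversion).
Of the 13 differences, 6 transitions and 7 transversions, so the answer is 7.

7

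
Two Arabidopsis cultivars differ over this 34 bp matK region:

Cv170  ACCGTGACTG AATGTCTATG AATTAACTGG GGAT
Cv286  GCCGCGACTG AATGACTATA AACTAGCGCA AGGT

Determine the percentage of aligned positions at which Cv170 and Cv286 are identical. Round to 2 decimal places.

67.65%

Mismatches occur at site 1 (A→G), site 5 (T→C), site 15 (T→A), site 20 (G→A), site 23 (T→C), site 26 (A→G), site 28 (T→G), site 29 (G→C), site 30 (G→A), site 31 (G→A), site 33 (A→G).
23 of the 34 sites match, so the percent identity is 23/34 × 100 = 67.65%.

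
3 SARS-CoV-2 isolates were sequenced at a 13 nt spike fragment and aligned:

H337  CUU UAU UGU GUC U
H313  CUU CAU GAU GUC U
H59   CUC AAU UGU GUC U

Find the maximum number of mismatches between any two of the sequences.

4

Pairwise Hamming distances:
  H337 vs H313: 3
  H337 vs H59: 2
  H313 vs H59: 4
The largest is 4, between H313 and H59.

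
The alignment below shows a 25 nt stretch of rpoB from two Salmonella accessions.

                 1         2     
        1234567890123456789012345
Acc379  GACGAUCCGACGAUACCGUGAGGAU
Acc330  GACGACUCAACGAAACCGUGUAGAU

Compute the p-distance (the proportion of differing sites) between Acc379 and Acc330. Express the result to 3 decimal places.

Mismatches occur at site 6 (U→C), site 7 (C→U), site 9 (G→A), site 14 (U→A), site 21 (A→U), site 22 (G→A).
There are 6 differences over 25 sites, so p = 6/25 = 0.240.

0.240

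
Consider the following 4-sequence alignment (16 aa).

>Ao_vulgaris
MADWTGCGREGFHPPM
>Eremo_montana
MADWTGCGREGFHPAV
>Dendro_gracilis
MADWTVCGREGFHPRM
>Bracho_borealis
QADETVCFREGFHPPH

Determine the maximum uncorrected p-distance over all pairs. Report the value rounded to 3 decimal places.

Pairwise Hamming distances:
  Ao_vulgaris vs Eremo_montana: 2
  Ao_vulgaris vs Dendro_gracilis: 2
  Ao_vulgaris vs Bracho_borealis: 5
  Eremo_montana vs Dendro_gracilis: 3
  Eremo_montana vs Bracho_borealis: 6
  Dendro_gracilis vs Bracho_borealis: 5
The largest is 6 mismatches, between Eremo_montana and Bracho_borealis; p = 6/16 = 0.375.

0.375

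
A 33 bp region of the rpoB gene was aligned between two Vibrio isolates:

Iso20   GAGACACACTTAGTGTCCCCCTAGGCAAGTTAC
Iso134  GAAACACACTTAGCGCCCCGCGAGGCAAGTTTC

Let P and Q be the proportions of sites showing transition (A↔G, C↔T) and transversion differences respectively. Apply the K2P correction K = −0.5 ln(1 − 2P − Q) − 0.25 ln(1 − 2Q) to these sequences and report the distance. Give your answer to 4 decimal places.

0.2094

Mismatches occur at site 3 (G/A, transition), site 14 (T/C, transition), site 16 (T/C, transition), site 20 (C/G, transversion), site 22 (T/G, transversion), site 32 (A/T, transversion).
Of the 6 differences, 3 transitions and 3 transversions over 33 sites: P = 3/33 = 0.090909, Q = 3/33 = 0.090909.
d = −0.5·ln(0.727273) − 0.25·ln(0.818182) = −0.5·(-0.318453) − 0.25·(-0.200670) = 0.2094.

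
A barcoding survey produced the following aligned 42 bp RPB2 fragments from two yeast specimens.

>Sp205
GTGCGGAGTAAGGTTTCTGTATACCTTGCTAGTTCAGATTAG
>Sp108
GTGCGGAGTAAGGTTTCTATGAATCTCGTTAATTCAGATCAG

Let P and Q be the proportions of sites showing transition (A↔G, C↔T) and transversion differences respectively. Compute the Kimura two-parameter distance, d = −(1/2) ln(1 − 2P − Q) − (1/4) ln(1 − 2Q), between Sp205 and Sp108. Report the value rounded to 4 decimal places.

The sequences differ at positions 19 (G/A, transition), 21 (A/G, transition), 22 (T/A, transversion), 24 (C/T, transition), 27 (T/C, transition), 29 (C/T, transition), 32 (G/A, transition), 40 (T/C, transition).
Of the 8 differences, 7 transitions and 1 transversion over 42 sites: P = 7/42 = 0.166667, Q = 1/42 = 0.023810.
d = −0.5·ln(0.642856) − 0.25·ln(0.952380) = −0.5·(-0.441835) − 0.25·(-0.048791) = 0.2331.

0.2331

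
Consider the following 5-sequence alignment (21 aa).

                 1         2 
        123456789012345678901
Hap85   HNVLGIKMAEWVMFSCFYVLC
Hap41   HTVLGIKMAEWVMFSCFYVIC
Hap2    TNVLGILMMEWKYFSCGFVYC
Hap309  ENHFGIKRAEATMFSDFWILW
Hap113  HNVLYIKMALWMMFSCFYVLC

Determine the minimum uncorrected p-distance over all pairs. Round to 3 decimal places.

0.095

Pairwise Hamming distances:
  Hap85 vs Hap41: 2
  Hap85 vs Hap2: 8
  Hap85 vs Hap309: 10
  Hap85 vs Hap113: 3
  Hap41 vs Hap2: 9
  Hap41 vs Hap309: 12
  Hap41 vs Hap113: 5
  Hap2 vs Hap309: 15
  Hap2 vs Hap113: 10
  Hap309 vs Hap113: 12
The smallest is 2 mismatches, between Hap85 and Hap41; p = 2/21 = 0.095.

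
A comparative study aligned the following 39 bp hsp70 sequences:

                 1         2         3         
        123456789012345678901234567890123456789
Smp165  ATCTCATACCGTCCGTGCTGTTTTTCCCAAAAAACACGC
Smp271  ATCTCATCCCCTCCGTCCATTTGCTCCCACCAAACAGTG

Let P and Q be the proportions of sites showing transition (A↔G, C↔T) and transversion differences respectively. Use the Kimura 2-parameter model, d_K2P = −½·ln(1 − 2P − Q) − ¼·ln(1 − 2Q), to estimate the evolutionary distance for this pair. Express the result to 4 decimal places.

0.4103

Differing sites — 8:A/C (Tv); 11:G/C (Tv); 17:G/C (Tv); 19:T/A (Tv); 20:G/T (Tv); 23:T/G (Tv); 24:T/C (Ti); 30:A/C (Tv); 31:A/C (Tv); 37:C/G (Tv); 38:G/T (Tv); 39:C/G (Tv).
Of the 12 differences, 1 transition and 11 transversions over 39 sites: P = 1/39 = 0.025641, Q = 11/39 = 0.282051.
d = −0.5·ln(0.666667) − 0.25·ln(0.435898) = −0.5·(-0.405465) − 0.25·(-0.830347) = 0.4103.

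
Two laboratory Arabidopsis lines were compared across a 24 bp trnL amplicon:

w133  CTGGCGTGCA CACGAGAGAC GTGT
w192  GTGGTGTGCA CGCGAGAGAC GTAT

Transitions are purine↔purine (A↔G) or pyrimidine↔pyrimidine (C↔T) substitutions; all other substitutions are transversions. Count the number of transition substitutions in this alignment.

3

Differing sites — 1:C/G (Tv); 5:C/T (Ti); 12:A/G (Ti); 23:G/A (Ti).
Of the 4 differences, 3 transitions and 1 transversion, so the answer is 3.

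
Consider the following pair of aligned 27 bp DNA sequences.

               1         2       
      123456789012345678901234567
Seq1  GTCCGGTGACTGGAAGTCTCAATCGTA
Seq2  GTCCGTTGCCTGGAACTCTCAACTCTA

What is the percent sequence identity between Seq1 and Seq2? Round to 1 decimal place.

The sequences differ at positions 6 (G/T), 9 (A/C), 16 (G/C), 23 (T/C), 24 (C/T), 25 (G/C).
21 of the 27 sites match, so the percent identity is 21/27 × 100 = 77.8%.

77.8%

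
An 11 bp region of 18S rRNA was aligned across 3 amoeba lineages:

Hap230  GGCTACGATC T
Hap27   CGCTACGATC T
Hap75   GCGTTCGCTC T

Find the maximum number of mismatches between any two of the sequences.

Pairwise Hamming distances:
  Hap230 vs Hap27: 1
  Hap230 vs Hap75: 4
  Hap27 vs Hap75: 5
The largest is 5, between Hap27 and Hap75.

5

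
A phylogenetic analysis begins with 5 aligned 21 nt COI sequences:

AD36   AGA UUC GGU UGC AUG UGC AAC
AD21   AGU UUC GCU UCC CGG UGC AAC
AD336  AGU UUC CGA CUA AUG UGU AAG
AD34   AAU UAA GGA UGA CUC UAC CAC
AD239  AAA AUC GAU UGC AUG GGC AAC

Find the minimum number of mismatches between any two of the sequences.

Pairwise Hamming distances:
  AD36 vs AD21: 5
  AD36 vs AD336: 8
  AD36 vs AD34: 10
  AD36 vs AD239: 4
  AD21 vs AD336: 10
  AD21 vs AD34: 11
  AD21 vs AD239: 8
  AD336 vs AD34: 12
  AD336 vs AD239: 12
  AD34 vs AD239: 12
The smallest is 4, between AD36 and AD239.

4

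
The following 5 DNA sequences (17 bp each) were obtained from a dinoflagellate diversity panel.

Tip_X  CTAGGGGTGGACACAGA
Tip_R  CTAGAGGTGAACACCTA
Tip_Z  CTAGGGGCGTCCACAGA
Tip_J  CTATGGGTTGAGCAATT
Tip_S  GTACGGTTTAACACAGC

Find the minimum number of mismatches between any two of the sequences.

Pairwise Hamming distances:
  Tip_X vs Tip_R: 4
  Tip_X vs Tip_Z: 3
  Tip_X vs Tip_J: 7
  Tip_X vs Tip_S: 6
  Tip_R vs Tip_Z: 6
  Tip_R vs Tip_J: 9
  Tip_R vs Tip_S: 8
  Tip_Z vs Tip_J: 10
  Tip_Z vs Tip_S: 8
  Tip_J vs Tip_S: 9
The smallest is 3, between Tip_X and Tip_Z.

3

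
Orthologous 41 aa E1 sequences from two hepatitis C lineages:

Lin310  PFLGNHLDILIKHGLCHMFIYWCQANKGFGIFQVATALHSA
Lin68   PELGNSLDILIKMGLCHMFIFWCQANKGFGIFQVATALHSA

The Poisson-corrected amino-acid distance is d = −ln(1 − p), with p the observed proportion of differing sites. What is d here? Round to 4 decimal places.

Mismatches occur at site 2 (F→E), site 6 (H→S), site 13 (H→M), site 21 (Y→F).
p = 4/41 = 0.097561.
d = −ln(1 − 0.097561) = −ln(0.902439) = 0.1027.

0.1027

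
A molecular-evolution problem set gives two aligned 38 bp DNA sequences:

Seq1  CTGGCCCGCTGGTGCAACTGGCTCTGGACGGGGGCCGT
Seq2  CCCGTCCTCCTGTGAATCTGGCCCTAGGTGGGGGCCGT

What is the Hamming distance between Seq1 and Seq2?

Differing sites — 2:T/C; 3:G/C; 5:C/T; 8:G/T; 10:T/C; 11:G/T; 15:C/A; 17:A/T; 23:T/C; 26:G/A; 28:A/G; 29:C/T.
That gives 12 mismatches out of 38 aligned sites, so the Hamming distance is 12.

12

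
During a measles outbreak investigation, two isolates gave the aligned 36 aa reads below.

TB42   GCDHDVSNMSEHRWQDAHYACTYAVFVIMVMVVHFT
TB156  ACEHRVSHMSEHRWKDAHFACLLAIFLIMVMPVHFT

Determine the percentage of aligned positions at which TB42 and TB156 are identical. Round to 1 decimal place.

The sequences differ at positions 1 (G/A), 3 (D/E), 5 (D/R), 8 (N/H), 15 (Q/K), 19 (Y/F), 22 (T/L), 23 (Y/L), 25 (V/I), 27 (V/L), 32 (V/P).
25 of the 36 sites match, so the percent identity is 25/36 × 100 = 69.4%.

69.4%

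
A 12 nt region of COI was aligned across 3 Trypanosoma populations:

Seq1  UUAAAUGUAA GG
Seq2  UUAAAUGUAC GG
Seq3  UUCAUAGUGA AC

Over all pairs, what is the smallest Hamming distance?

Pairwise Hamming distances:
  Seq1 vs Seq2: 1
  Seq1 vs Seq3: 6
  Seq2 vs Seq3: 7
The smallest is 1, between Seq1 and Seq2.

1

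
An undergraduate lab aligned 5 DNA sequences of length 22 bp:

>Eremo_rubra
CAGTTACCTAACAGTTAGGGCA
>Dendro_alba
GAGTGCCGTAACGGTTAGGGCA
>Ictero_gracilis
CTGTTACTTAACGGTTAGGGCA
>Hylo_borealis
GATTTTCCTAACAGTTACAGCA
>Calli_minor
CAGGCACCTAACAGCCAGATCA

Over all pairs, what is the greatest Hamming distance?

10

Pairwise Hamming distances:
  Eremo_rubra vs Dendro_alba: 5
  Eremo_rubra vs Ictero_gracilis: 3
  Eremo_rubra vs Hylo_borealis: 5
  Eremo_rubra vs Calli_minor: 6
  Dendro_alba vs Ictero_gracilis: 5
  Dendro_alba vs Hylo_borealis: 7
  Dendro_alba vs Calli_minor: 10
  Ictero_gracilis vs Hylo_borealis: 8
  Ictero_gracilis vs Calli_minor: 9
  Hylo_borealis vs Calli_minor: 9
The largest is 10, between Dendro_alba and Calli_minor.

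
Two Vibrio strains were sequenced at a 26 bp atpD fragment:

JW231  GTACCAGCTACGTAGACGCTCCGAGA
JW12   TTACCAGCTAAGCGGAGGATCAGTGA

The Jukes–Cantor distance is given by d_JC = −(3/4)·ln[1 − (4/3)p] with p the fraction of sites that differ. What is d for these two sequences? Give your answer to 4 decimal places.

0.3961

The sequences differ at positions 1 (G/T), 11 (C/A), 13 (T/C), 14 (A/G), 17 (C/G), 19 (C/A), 22 (C/A), 24 (A/T).
p = 8/26 = 0.307692.
d = −0.75 · ln(1 − (4/3)·0.307692) = −0.75 · ln(0.589744) = −0.75 · (-0.528067) = 0.3961.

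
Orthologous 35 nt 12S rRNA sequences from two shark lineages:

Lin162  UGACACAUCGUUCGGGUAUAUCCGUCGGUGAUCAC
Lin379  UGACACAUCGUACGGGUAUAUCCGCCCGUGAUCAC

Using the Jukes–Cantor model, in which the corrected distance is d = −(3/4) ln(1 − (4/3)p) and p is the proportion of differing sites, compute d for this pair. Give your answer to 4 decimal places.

Differing sites — 12:U/A; 25:U/C; 27:G/C.
p = 3/35 = 0.085714.
d = −0.75 · ln(1 − (4/3)·0.085714) = −0.75 · ln(0.885715) = −0.75 · (-0.121360) = 0.0910.

0.0910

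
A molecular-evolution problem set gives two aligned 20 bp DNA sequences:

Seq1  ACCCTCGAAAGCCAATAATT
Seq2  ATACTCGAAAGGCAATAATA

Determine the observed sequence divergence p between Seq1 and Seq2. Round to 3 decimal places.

Differing sites — 2:C/T; 3:C/A; 12:C/G; 20:T/A.
There are 4 differences over 20 sites, so p = 4/20 = 0.200.

0.200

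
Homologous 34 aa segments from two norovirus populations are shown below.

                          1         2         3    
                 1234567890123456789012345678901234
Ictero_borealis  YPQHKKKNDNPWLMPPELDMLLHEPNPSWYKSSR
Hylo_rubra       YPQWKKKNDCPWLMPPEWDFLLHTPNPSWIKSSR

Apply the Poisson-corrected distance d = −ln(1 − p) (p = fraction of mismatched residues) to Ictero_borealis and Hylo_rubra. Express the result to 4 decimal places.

Differing sites — 4:H/W; 10:N/C; 18:L/W; 20:M/F; 24:E/T; 30:Y/I.
p = 6/34 = 0.176471.
d = −ln(1 − 0.176471) = −ln(0.823529) = 0.1942.

0.1942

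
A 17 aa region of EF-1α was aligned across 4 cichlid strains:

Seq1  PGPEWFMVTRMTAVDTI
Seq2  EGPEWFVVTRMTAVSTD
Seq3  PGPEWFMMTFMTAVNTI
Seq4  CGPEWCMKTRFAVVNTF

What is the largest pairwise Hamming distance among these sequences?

9

Pairwise Hamming distances:
  Seq1 vs Seq2: 4
  Seq1 vs Seq3: 3
  Seq1 vs Seq4: 8
  Seq2 vs Seq3: 6
  Seq2 vs Seq4: 9
  Seq3 vs Seq4: 8
The largest is 9, between Seq2 and Seq4.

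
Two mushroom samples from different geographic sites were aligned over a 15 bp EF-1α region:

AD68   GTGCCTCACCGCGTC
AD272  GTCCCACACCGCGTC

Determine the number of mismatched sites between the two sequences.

2

Mismatches occur at site 3 (G↔C), site 6 (T↔A).
That gives 2 mismatches out of 15 aligned sites, so the Hamming distance is 2.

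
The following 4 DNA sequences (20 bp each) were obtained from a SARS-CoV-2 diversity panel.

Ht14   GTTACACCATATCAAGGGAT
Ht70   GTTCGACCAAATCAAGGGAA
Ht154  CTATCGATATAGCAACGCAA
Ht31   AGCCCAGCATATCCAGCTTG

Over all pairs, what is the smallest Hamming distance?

Pairwise Hamming distances:
  Ht14 vs Ht70: 4
  Ht14 vs Ht154: 10
  Ht14 vs Ht31: 10
  Ht70 vs Ht154: 11
  Ht70 vs Ht31: 11
  Ht154 vs Ht31: 14
The smallest is 4, between Ht14 and Ht70.

4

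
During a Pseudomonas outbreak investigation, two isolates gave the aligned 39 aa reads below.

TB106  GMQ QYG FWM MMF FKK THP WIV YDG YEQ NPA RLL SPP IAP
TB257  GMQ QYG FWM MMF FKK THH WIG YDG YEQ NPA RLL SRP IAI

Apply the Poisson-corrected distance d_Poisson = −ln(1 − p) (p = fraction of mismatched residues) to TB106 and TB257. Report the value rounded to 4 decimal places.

0.1082

Differing sites — 18:P/H; 21:V/G; 35:P/R; 39:P/I.
p = 4/39 = 0.102564.
d = −ln(1 − 0.102564) = −ln(0.897436) = 0.1082.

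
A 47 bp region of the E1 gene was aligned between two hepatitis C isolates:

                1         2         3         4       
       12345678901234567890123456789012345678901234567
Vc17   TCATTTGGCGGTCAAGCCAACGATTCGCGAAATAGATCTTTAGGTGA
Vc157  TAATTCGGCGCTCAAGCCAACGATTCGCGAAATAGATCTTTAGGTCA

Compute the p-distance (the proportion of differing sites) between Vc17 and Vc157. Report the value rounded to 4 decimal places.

0.0851

Differing sites — 2:C/A; 6:T/C; 11:G/C; 46:G/C.
There are 4 differences over 47 sites, so p = 4/47 = 0.0851.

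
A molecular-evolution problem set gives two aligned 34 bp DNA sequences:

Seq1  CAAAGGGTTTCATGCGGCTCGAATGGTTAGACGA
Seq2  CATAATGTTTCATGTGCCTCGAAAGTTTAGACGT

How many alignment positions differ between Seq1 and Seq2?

Differing sites — 3:A/T; 5:G/A; 6:G/T; 15:C/T; 17:G/C; 24:T/A; 26:G/T; 34:A/T.
That gives 8 mismatches out of 34 aligned sites, so the Hamming distance is 8.

8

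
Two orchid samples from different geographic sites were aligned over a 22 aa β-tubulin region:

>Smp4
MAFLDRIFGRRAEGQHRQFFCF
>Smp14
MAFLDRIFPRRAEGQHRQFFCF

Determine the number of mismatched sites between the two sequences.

1

Differing sites — 9:G/P.
That gives 1 mismatch out of 22 aligned sites, so the Hamming distance is 1.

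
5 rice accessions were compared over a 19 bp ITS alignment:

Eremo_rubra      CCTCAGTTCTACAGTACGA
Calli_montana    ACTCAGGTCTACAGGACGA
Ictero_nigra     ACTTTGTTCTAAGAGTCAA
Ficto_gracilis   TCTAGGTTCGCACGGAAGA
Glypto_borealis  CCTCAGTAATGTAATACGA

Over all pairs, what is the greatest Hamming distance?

Pairwise Hamming distances:
  Eremo_rubra vs Calli_montana: 3
  Eremo_rubra vs Ictero_nigra: 9
  Eremo_rubra vs Ficto_gracilis: 9
  Eremo_rubra vs Glypto_borealis: 5
  Calli_montana vs Ictero_nigra: 8
  Calli_montana vs Ficto_gracilis: 9
  Calli_montana vs Glypto_borealis: 8
  Ictero_nigra vs Ficto_gracilis: 10
  Ictero_nigra vs Glypto_borealis: 11
  Ficto_gracilis vs Glypto_borealis: 12
The largest is 12, between Ficto_gracilis and Glypto_borealis.

12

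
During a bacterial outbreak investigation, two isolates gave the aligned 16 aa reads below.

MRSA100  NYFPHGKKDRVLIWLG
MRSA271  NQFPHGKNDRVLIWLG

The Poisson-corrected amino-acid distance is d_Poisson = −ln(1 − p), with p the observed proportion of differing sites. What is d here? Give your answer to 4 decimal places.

The sequences differ at positions 2 (Y/Q), 8 (K/N).
p = 2/16 = 0.125000.
d = −ln(1 − 0.125000) = −ln(0.875000) = 0.1335.

0.1335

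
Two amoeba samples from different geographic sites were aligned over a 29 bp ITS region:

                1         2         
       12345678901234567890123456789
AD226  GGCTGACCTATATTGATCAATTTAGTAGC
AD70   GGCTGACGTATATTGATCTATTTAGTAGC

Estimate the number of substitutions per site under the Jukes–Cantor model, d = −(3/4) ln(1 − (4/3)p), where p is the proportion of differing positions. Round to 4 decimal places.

0.0723

Mismatches occur at site 8 (C→G), site 19 (A→T).
p = 2/29 = 0.068966.
d = −0.75 · ln(1 − (4/3)·0.068966) = −0.75 · ln(0.908045) = −0.75 · (-0.096461) = 0.0723.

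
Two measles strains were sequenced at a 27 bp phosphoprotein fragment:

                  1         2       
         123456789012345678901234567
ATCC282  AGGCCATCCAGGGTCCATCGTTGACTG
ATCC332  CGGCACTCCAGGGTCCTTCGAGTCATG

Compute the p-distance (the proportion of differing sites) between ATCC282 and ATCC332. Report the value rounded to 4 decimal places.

The sequences differ at positions 1 (A/C), 5 (C/A), 6 (A/C), 17 (A/T), 21 (T/A), 22 (T/G), 23 (G/T), 24 (A/C), 25 (C/A).
There are 9 differences over 27 sites, so p = 9/27 = 0.3333.

0.3333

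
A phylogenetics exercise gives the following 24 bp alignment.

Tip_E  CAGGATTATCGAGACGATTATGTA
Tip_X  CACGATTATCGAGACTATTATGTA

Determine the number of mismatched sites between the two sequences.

2

The sequences differ at positions 3 (G/C), 16 (G/T).
That gives 2 mismatches out of 24 aligned sites, so the Hamming distance is 2.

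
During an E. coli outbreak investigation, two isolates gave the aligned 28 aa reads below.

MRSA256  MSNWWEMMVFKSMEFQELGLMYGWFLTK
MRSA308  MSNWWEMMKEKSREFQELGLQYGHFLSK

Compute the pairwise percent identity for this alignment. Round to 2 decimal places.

78.57%

Mismatches occur at site 9 (V/K), site 10 (F/E), site 13 (M/R), site 21 (M/Q), site 24 (W/H), site 27 (T/S).
22 of the 28 sites match, so the percent identity is 22/28 × 100 = 78.57%.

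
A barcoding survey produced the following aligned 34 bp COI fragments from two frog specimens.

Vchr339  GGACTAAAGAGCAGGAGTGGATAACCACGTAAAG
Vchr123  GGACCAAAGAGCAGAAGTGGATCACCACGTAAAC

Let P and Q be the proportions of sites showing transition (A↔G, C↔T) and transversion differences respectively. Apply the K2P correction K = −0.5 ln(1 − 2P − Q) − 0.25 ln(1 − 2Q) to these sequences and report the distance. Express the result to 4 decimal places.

0.1284

Differing sites — 5:T/C (Ti); 15:G/A (Ti); 23:A/C (Tv); 34:G/C (Tv).
Of the 4 differences, 2 transitions and 2 transversions over 34 sites: P = 2/34 = 0.058824, Q = 2/34 = 0.058824.
d = −0.5·ln(0.823528) − 0.25·ln(0.882352) = −0.5·(-0.194158) − 0.25·(-0.125164) = 0.1284.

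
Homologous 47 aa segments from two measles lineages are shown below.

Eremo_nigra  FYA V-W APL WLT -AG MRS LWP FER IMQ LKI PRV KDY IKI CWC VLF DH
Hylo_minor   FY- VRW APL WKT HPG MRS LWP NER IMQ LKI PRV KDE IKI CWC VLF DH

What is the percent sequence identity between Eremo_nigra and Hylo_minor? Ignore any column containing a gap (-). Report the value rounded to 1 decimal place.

90.9%

Excluding the 3 gap columns leaves 44 comparable sites.
Differing sites — 11:L/K; 14:A/P; 22:F/N; 36:Y/E.
40 of the 44 comparable sites match, so the percent identity is 40/44 × 100 = 90.9%.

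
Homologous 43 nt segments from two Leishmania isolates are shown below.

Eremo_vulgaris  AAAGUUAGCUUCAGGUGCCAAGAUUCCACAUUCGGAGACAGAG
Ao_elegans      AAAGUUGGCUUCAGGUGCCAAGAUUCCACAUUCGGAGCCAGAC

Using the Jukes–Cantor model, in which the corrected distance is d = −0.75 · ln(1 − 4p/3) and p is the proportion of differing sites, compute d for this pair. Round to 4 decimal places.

0.0732

Differing sites — 7:A/G; 38:A/C; 43:G/C.
p = 3/43 = 0.069767.
d = −0.75 · ln(1 − (4/3)·0.069767) = −0.75 · ln(0.906977) = −0.75 · (-0.097638) = 0.0732.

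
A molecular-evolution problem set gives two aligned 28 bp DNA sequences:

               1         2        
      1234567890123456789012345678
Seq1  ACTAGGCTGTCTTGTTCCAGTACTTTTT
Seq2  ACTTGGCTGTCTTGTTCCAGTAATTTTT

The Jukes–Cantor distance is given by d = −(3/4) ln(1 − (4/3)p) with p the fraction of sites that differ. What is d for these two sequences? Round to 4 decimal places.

0.0751

The sequences differ at positions 4 (A/T), 23 (C/A).
p = 2/28 = 0.071429.
d = −0.75 · ln(1 − (4/3)·0.071429) = −0.75 · ln(0.904761) = −0.75 · (-0.100084) = 0.0751.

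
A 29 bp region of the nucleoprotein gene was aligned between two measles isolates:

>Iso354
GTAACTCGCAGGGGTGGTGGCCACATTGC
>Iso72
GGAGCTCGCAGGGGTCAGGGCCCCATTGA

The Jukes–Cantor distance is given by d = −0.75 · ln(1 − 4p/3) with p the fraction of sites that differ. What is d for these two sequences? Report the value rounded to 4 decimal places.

Mismatches occur at site 2 (T/G), site 4 (A/G), site 16 (G/C), site 17 (G/A), site 18 (T/G), site 23 (A/C), site 29 (C/A).
p = 7/29 = 0.241379.
d = −0.75 · ln(1 − (4/3)·0.241379) = −0.75 · ln(0.678161) = −0.75 · (-0.388371) = 0.2913.

0.2913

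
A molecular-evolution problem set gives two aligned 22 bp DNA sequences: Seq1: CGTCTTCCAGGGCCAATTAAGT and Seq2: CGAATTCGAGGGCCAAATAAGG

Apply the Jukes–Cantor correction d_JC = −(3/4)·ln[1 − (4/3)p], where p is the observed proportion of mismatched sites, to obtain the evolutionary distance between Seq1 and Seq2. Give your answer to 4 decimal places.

The sequences differ at positions 3 (T/A), 4 (C/A), 8 (C/G), 17 (T/A), 22 (T/G).
p = 5/22 = 0.227273.
d = −0.75 · ln(1 − (4/3)·0.227273) = −0.75 · ln(0.696969) = −0.75 · (-0.361014) = 0.2708.

0.2708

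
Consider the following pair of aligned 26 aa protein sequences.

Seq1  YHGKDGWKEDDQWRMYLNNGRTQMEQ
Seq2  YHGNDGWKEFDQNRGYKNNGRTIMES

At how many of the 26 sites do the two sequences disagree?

Mismatches occur at site 4 (K/N), site 10 (D/F), site 13 (W/N), site 15 (M/G), site 17 (L/K), site 23 (Q/I), site 26 (Q/S).
That gives 7 mismatches out of 26 aligned sites, so the Hamming distance is 7.

7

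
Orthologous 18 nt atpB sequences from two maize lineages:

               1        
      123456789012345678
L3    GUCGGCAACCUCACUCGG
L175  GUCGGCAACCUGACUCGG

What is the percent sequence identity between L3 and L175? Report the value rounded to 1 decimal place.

The sequences differ at position 12 (C/G).
17 of the 18 sites match, so the percent identity is 17/18 × 100 = 94.4%.

94.4%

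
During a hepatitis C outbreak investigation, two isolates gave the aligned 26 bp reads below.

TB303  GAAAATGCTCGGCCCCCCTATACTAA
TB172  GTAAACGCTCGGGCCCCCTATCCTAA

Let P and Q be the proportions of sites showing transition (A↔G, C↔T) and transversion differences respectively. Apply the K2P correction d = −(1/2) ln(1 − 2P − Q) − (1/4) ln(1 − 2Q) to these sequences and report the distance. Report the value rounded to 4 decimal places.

The sequences differ at positions 2 (A/T, transversion), 6 (T/C, transition), 13 (C/G, transversion), 22 (A/C, transversion).
Of the 4 differences, 1 transition and 3 transversions over 26 sites: P = 1/26 = 0.038462, Q = 3/26 = 0.115385.
d = −0.5·ln(0.807691) − 0.25·ln(0.769230) = −0.5·(-0.213576) − 0.25·(-0.262365) = 0.1724.

0.1724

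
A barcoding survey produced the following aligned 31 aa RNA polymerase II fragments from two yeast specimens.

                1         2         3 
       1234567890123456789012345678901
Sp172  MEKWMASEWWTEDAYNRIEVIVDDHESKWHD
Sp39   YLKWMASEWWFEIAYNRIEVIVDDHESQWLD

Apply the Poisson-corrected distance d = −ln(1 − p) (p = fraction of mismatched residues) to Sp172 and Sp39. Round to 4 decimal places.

0.2151

Differing sites — 1:M/Y; 2:E/L; 11:T/F; 13:D/I; 28:K/Q; 30:H/L.
p = 6/31 = 0.193548.
d = −ln(1 − 0.193548) = −ln(0.806452) = 0.2151.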